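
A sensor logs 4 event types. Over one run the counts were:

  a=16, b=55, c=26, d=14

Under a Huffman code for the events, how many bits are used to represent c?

Build the tree from the bottom:
merge d(14) and a(16): 30
merge c(26) and 30: 56
merge b(55) and 56: 111
c's leaf is at depth 2, giving a 2-bit codeword.

2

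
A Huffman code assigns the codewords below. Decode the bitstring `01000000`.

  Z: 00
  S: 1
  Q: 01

QZZZ

Read left to right; each codeword is recognised as soon as it completes (prefix code):
  01→Q | 00→Z | 00→Z | 00→Z
Decoded message: QZZZ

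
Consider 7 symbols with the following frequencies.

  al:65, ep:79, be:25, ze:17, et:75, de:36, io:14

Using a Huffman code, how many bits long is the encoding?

Merge the two smallest weights repeatedly:
merge io(14) and ze(17): 31
merge be(25) and 31: 56
merge de(36) and 56: 92
merge al(65) and et(75): 140
merge ep(79) and 92: 171
merge 140 and 171: 311
Total encoded bits = sum of merged weights = 31 + 56 + 92 + 140 + 171 + 311 = 801.

801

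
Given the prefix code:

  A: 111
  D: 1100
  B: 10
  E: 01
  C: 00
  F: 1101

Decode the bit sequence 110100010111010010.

Read left to right; each codeword is recognised as soon as it completes (prefix code):
  1101→F | 00→C | 01→E | 01→E | 1101→F | 00→C | 10→B
Decoded message: FCEEFCB

FCEEFCB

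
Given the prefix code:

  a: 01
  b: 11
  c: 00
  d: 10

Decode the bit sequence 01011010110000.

Read left to right; each codeword is recognised as soon as it completes (prefix code):
  01→a | 01→a | 10→d | 10→d | 11→b | 00→c | 00→c
Decoded message: aaddbcc

aaddbcc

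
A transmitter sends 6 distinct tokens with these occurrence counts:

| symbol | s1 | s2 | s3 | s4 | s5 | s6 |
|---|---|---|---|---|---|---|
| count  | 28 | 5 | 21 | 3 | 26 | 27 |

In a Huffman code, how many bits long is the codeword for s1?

Build the tree from the bottom:
s4(3) + s2(5) → 8
8 + s3(21) → 29
s5(26) + s6(27) → 53
s1(28) + 29 → 57
53 + 57 → 110
s1 sits 2 levels below the root, so its codeword is 2 bits.

2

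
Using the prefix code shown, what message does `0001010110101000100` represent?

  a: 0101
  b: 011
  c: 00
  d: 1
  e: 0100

Read left to right; each codeword is recognised as soon as it completes (prefix code):
  00→c | 0101→a | 011→b | 0101→a | 00→c | 0100→e
Decoded message: cabace

cabace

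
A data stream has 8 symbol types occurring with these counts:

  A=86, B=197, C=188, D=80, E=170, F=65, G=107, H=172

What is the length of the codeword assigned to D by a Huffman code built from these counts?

Huffman merges, smallest pair first:
merge F(65) and D(80): 145
merge A(86) and G(107): 193
merge 145 and E(170): 315
merge H(172) and C(188): 360
merge 193 and B(197): 390
merge 315 and 360: 675
merge 390 and 675: 1065
D's leaf is at depth 4, giving a 4-bit codeword.

4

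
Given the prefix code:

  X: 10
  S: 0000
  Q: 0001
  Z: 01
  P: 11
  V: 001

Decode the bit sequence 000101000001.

QZSZ

Read left to right; each codeword is recognised as soon as it completes (prefix code):
  0001→Q | 01→Z | 0000→S | 01→Z
Decoded message: QZSZ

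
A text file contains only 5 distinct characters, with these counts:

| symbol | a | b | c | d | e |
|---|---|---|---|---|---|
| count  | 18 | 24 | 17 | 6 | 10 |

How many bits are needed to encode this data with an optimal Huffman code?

166

Greedily combine the two least-frequent nodes:
d(6) + e(10) → 16
16 + c(17) → 33
a(18) + b(24) → 42
33 + 42 → 75
Total encoded bits = sum of merged weights = 16 + 33 + 42 + 75 = 166.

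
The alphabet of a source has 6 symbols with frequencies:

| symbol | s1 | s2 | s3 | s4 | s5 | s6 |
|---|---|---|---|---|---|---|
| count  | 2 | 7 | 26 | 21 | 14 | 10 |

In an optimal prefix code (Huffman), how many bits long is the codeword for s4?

2

Build the tree from the bottom:
combine s1(2), s2(7) → 9
combine 9, s6(10) → 19
combine s5(14), 19 → 33
combine s4(21), s3(26) → 47
combine 33, 47 → 80
s4's leaf is at depth 2, giving a 2-bit codeword.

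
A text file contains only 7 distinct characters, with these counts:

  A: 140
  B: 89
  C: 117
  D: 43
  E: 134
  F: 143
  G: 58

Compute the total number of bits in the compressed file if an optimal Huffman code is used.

Greedily combine the two least-frequent nodes:
combine D(43), G(58) → 101
combine B(89), 101 → 190
combine C(117), E(134) → 251
combine A(140), F(143) → 283
combine 190, 251 → 441
combine 283, 441 → 724
Total encoded bits = sum of merged weights = 101 + 190 + 251 + 283 + 441 + 724 = 1990.

1990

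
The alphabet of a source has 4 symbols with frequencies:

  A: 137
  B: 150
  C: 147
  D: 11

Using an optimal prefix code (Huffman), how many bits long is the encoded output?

Build the Huffman tree bottom-up:
D(11) + A(137) → 148
C(147) + 148 → 295
B(150) + 295 → 445
The encoded length is the sum of every internal node's weight: 148 + 295 + 445 = 888 bits.

888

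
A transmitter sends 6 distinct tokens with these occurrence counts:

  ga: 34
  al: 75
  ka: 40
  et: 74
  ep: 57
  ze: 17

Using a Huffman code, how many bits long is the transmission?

Greedily combine the two least-frequent nodes:
merge ze(17) and ga(34): 51
merge ka(40) and 51: 91
merge ep(57) and et(74): 131
merge al(75) and 91: 166
merge 131 and 166: 297
The encoded length is the sum of every internal node's weight: 51 + 91 + 131 + 166 + 297 = 736 bits.

736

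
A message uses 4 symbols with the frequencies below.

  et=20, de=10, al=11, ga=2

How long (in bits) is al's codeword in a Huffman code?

2

Build the tree from the bottom:
combine ga(2), de(10) → 12
combine al(11), 12 → 23
combine et(20), 23 → 43
al sits 2 levels below the root, so its codeword is 2 bits.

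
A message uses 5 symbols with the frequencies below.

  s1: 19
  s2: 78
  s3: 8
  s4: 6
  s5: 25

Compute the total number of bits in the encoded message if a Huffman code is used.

241

Merge the two smallest weights repeatedly:
combine s4(6), s3(8) → 14
combine 14, s1(19) → 33
combine s5(25), 33 → 58
combine 58, s2(78) → 136
Each symbol's bit-cost is frequency × depth; summing gives 241 bits (equivalently 14 + 33 + 58 + 136).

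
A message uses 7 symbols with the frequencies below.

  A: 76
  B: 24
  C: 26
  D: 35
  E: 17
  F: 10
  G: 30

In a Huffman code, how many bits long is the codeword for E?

Repeatedly merge the two smallest:
merge F(10) and E(17): 27
merge B(24) and C(26): 50
merge 27 and G(30): 57
merge D(35) and 50: 85
merge 57 and A(76): 133
merge 85 and 133: 218
E sits 4 levels below the root, so its codeword is 4 bits.

4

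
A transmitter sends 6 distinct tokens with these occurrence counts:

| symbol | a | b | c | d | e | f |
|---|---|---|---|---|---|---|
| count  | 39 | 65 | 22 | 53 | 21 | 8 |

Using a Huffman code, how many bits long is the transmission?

Greedily combine the two least-frequent nodes:
combine f(8), e(21) → 29
combine c(22), 29 → 51
combine a(39), 51 → 90
combine d(53), b(65) → 118
combine 90, 118 → 208
Each symbol's bit-cost is frequency × depth; summing gives 496 bits (equivalently 29 + 51 + 90 + 118 + 208).

496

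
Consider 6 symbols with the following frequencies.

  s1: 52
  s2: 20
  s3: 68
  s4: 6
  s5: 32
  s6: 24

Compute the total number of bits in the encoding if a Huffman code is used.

480

Greedily combine the two least-frequent nodes:
merge s4(6) and s2(20): 26
merge s6(24) and 26: 50
merge s5(32) and 50: 82
merge s1(52) and s3(68): 120
merge 82 and 120: 202
Total encoded bits = sum of merged weights = 26 + 50 + 82 + 120 + 202 = 480.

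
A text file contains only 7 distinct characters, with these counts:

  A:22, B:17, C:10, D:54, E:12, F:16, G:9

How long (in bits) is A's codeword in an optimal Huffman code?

Build the tree from the bottom:
combine G(9), C(10) → 19
combine E(12), F(16) → 28
combine B(17), 19 → 36
combine A(22), 28 → 50
combine 36, 50 → 86
combine D(54), 86 → 140
A sits 3 levels below the root, so its codeword is 3 bits.

3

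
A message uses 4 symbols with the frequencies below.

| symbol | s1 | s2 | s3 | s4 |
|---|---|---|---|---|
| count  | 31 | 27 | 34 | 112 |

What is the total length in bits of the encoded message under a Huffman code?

Merge the two smallest weights repeatedly:
combine s2(27), s1(31) → 58
combine s3(34), 58 → 92
combine 92, s4(112) → 204
The encoded length is the sum of every internal node's weight: 58 + 92 + 204 = 354 bits.

354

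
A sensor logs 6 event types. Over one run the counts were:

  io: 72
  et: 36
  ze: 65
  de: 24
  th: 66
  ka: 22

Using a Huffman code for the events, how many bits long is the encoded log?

Greedily combine the two least-frequent nodes:
ka(22) + de(24) → 46
et(36) + 46 → 82
ze(65) + th(66) → 131
io(72) + 82 → 154
131 + 154 → 285
Each symbol's bit-cost is frequency × depth; summing gives 698 bits (equivalently 46 + 82 + 131 + 154 + 285).

698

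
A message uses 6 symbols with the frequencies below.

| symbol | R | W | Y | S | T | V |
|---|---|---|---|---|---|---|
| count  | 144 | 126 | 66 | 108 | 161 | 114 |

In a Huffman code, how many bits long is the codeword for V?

Repeatedly merge the two smallest:
Y(66) + S(108) → 174
V(114) + W(126) → 240
R(144) + T(161) → 305
174 + 240 → 414
305 + 414 → 719
The subtree containing V is merged 3 times, so code length = 3.

3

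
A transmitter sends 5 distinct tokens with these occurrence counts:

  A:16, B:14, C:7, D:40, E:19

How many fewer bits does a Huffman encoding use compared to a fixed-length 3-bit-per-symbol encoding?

80

Fixed-length: 3 bits × 96 symbols = 288 bits.
Huffman merges:
C(7) + B(14) → 21
A(16) + E(19) → 35
21 + 35 → 56
D(40) + 56 → 96
Huffman total = 21 + 35 + 56 + 96 = 208 bits.
Saving = 288 − 208 = 80 bits.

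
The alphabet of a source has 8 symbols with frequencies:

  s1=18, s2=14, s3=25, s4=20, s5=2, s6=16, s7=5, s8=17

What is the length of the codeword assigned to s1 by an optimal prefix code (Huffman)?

3

Build the tree from the bottom:
merge s5(2) and s7(5): 7
merge 7 and s2(14): 21
merge s6(16) and s8(17): 33
merge s1(18) and s4(20): 38
merge 21 and s3(25): 46
merge 33 and 38: 71
merge 46 and 71: 117
s1 sits 3 levels below the root, so its codeword is 3 bits.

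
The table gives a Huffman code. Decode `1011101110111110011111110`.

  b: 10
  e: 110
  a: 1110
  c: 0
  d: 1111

Read left to right; each codeword is recognised as soon as it completes (prefix code):
  10→b | 1110→a | 1110→a | 1111→d | 10→b | 0→c | 1111→d | 1110→a
Decoded message: baadbcda

baadbcda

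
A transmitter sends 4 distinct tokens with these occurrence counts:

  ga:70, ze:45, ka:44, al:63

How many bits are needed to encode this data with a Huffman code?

Build the Huffman tree bottom-up:
merge ka(44) and ze(45): 89
merge al(63) and ga(70): 133
merge 89 and 133: 222
The encoded length is the sum of every internal node's weight: 89 + 133 + 222 = 444 bits.

444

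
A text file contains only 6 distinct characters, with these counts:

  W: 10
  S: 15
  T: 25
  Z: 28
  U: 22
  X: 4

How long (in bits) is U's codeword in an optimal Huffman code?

2

Repeatedly merge the two smallest:
merge X(4) and W(10): 14
merge 14 and S(15): 29
merge U(22) and T(25): 47
merge Z(28) and 29: 57
merge 47 and 57: 104
The subtree containing U is merged 2 times, so code length = 2.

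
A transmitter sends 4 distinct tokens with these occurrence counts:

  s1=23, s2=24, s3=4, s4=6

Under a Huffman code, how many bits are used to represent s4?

Repeatedly merge the two smallest:
merge s3(4) and s4(6): 10
merge 10 and s1(23): 33
merge s2(24) and 33: 57
s4's leaf is at depth 3, giving a 3-bit codeword.

3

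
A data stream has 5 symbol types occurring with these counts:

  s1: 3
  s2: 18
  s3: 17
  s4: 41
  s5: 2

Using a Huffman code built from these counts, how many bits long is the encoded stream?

148

Greedily combine the two least-frequent nodes:
merge s5(2) and s1(3): 5
merge 5 and s3(17): 22
merge s2(18) and 22: 40
merge 40 and s4(41): 81
Each symbol's bit-cost is frequency × depth; summing gives 148 bits (equivalently 5 + 22 + 40 + 81).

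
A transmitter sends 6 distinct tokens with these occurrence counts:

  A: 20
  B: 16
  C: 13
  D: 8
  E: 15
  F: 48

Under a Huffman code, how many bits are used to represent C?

4

Build the tree from the bottom:
combine D(8), C(13) → 21
combine E(15), B(16) → 31
combine A(20), 21 → 41
combine 31, 41 → 72
combine F(48), 72 → 120
C's leaf is at depth 4, giving a 4-bit codeword.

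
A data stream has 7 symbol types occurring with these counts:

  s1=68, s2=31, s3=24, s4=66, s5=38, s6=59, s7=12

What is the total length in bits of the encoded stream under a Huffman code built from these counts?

Build the Huffman tree bottom-up:
merge s7(12) and s3(24): 36
merge s2(31) and 36: 67
merge s5(38) and s6(59): 97
merge s4(66) and 67: 133
merge s1(68) and 97: 165
merge 133 and 165: 298
Each symbol's bit-cost is frequency × depth; summing gives 796 bits (equivalently 36 + 67 + 97 + 133 + 165 + 298).

796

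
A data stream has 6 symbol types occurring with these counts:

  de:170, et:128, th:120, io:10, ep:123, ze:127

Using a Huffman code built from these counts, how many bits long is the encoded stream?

1736

Greedily combine the two least-frequent nodes:
merge io(10) and th(120): 130
merge ep(123) and ze(127): 250
merge et(128) and 130: 258
merge de(170) and 250: 420
merge 258 and 420: 678
Each symbol's bit-cost is frequency × depth; summing gives 1736 bits (equivalently 130 + 250 + 258 + 420 + 678).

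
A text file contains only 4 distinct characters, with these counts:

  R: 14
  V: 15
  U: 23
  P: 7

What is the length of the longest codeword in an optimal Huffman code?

Merge the two lowest-weight nodes at each step:
merge P(7) and R(14): 21
merge V(15) and 21: 36
merge U(23) and 36: 59
The rarest symbols sit at the bottom; the longest codeword is 3 bits.

3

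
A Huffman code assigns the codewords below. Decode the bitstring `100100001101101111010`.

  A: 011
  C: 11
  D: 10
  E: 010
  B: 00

DEBAAACE

Read left to right; each codeword is recognised as soon as it completes (prefix code):
  10→D | 010→E | 00→B | 011→A | 011→A | 011→A | 11→C | 010→E
Decoded message: DEBAAACE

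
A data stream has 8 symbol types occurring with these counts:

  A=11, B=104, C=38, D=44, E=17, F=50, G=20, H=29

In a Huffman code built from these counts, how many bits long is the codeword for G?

Build the tree from the bottom:
combine A(11), E(17) → 28
combine G(20), 28 → 48
combine H(29), C(38) → 67
combine D(44), 48 → 92
combine F(50), 67 → 117
combine 92, B(104) → 196
combine 117, 196 → 313
The subtree containing G is merged 4 times, so code length = 4.

4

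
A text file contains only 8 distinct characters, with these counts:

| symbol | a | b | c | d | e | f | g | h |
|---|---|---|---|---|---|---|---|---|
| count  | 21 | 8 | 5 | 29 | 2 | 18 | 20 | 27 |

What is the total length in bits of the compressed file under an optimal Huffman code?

Merge the two smallest weights repeatedly:
e(2) + c(5) → 7
7 + b(8) → 15
15 + f(18) → 33
g(20) + a(21) → 41
h(27) + d(29) → 56
33 + 41 → 74
56 + 74 → 130
Total encoded bits = sum of merged weights = 7 + 15 + 33 + 41 + 56 + 74 + 130 = 356.

356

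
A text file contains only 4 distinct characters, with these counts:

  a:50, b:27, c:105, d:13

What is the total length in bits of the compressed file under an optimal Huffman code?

325

Greedily combine the two least-frequent nodes:
merge d(13) and b(27): 40
merge 40 and a(50): 90
merge 90 and c(105): 195
Total encoded bits = sum of merged weights = 40 + 90 + 195 = 325.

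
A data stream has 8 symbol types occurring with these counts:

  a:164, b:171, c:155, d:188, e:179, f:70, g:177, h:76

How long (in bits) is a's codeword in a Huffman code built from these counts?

Huffman merges, smallest pair first:
f(70) + h(76) → 146
146 + c(155) → 301
a(164) + b(171) → 335
g(177) + e(179) → 356
d(188) + 301 → 489
335 + 356 → 691
489 + 691 → 1180
The subtree containing a is merged 3 times, so code length = 3.

3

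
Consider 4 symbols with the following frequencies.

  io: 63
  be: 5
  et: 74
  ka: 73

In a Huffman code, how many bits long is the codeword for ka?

Huffman merges, smallest pair first:
combine be(5), io(63) → 68
combine 68, ka(73) → 141
combine et(74), 141 → 215
ka's leaf is at depth 2, giving a 2-bit codeword.

2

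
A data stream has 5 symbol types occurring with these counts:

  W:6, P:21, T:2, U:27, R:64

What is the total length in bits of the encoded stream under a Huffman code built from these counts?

213

Merge the two smallest weights repeatedly:
merge T(2) and W(6): 8
merge 8 and P(21): 29
merge U(27) and 29: 56
merge 56 and R(64): 120
Each symbol's bit-cost is frequency × depth; summing gives 213 bits (equivalently 8 + 29 + 56 + 120).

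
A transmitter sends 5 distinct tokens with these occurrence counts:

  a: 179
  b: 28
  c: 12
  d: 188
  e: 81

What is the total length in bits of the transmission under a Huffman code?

949

Merge the two smallest weights repeatedly:
merge c(12) and b(28): 40
merge 40 and e(81): 121
merge 121 and a(179): 300
merge d(188) and 300: 488
Each symbol's bit-cost is frequency × depth; summing gives 949 bits (equivalently 40 + 121 + 300 + 488).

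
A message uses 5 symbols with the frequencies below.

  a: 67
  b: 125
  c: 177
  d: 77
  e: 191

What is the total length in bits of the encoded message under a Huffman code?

1418

Greedily combine the two least-frequent nodes:
merge a(67) and d(77): 144
merge b(125) and 144: 269
merge c(177) and e(191): 368
merge 269 and 368: 637
Total encoded bits = sum of merged weights = 144 + 269 + 368 + 637 = 1418.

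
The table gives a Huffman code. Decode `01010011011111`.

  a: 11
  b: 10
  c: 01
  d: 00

ccdacaa

Read left to right; each codeword is recognised as soon as it completes (prefix code):
  01→c | 01→c | 00→d | 11→a | 01→c | 11→a | 11→a
Decoded message: ccdacaa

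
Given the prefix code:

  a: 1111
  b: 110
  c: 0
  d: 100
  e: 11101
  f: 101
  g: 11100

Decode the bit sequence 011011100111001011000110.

cbggfdcb

Read left to right; each codeword is recognised as soon as it completes (prefix code):
  0→c | 110→b | 11100→g | 11100→g | 101→f | 100→d | 0→c | 110→b
Decoded message: cbggfdcb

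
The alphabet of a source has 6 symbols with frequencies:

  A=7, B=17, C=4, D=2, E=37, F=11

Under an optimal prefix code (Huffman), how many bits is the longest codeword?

5

Merge the two lowest-weight nodes at each step:
D(2) + C(4) → 6
6 + A(7) → 13
F(11) + 13 → 24
B(17) + 24 → 41
E(37) + 41 → 78
Maximum depth reached is 5.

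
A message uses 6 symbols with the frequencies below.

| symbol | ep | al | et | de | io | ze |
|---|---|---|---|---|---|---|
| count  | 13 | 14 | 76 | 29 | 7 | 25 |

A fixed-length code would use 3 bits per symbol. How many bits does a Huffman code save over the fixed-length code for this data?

132

Fixed-length: 3 bits × 164 symbols = 492 bits.
Huffman merges:
combine io(7), ep(13) → 20
combine al(14), 20 → 34
combine ze(25), de(29) → 54
combine 34, 54 → 88
combine et(76), 88 → 164
Huffman total = 20 + 34 + 54 + 88 + 164 = 360 bits.
Saving = 492 − 360 = 132 bits.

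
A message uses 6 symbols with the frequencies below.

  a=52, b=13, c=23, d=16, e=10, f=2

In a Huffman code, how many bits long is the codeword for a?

1

Huffman merges, smallest pair first:
combine f(2), e(10) → 12
combine 12, b(13) → 25
combine d(16), c(23) → 39
combine 25, 39 → 64
combine a(52), 64 → 116
a is merged only at the final step, so code length = 1.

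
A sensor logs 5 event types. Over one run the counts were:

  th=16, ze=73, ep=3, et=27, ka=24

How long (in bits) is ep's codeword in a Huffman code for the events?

Repeatedly merge the two smallest:
combine ep(3), th(16) → 19
combine 19, ka(24) → 43
combine et(27), 43 → 70
combine 70, ze(73) → 143
The subtree containing ep is merged 4 times, so code length = 4.

4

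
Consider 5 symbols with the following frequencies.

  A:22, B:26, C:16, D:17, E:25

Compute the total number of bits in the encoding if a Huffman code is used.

Greedily combine the two least-frequent nodes:
C(16) + D(17) → 33
A(22) + E(25) → 47
B(26) + 33 → 59
47 + 59 → 106
Total encoded bits = sum of merged weights = 33 + 47 + 59 + 106 = 245.

245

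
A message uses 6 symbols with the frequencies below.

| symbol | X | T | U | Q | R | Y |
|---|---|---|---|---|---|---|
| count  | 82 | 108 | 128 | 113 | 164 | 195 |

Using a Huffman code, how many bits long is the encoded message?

2011

Build the Huffman tree bottom-up:
combine X(82), T(108) → 190
combine Q(113), U(128) → 241
combine R(164), 190 → 354
combine Y(195), 241 → 436
combine 354, 436 → 790
Each symbol's bit-cost is frequency × depth; summing gives 2011 bits (equivalently 190 + 241 + 354 + 436 + 790).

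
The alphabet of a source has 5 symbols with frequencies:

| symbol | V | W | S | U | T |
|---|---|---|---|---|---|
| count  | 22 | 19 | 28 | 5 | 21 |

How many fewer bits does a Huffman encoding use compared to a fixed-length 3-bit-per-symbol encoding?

71

Fixed-length: 3 bits × 95 symbols = 285 bits.
Huffman merges:
U(5) + W(19) → 24
T(21) + V(22) → 43
24 + S(28) → 52
43 + 52 → 95
Huffman total = 24 + 43 + 52 + 95 = 214 bits.
Saving = 285 − 214 = 71 bits.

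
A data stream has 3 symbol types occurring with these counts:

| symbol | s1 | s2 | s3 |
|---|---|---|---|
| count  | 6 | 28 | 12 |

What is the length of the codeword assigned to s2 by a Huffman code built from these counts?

1

Build the tree from the bottom:
s1(6) + s3(12) → 18
18 + s2(28) → 46
s2 is a child of the root — depth 1, so its codeword is a single bit.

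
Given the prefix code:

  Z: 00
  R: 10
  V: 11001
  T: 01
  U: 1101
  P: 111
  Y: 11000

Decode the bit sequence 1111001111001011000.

PRTPZRY

Read left to right; each codeword is recognised as soon as it completes (prefix code):
  111→P | 10→R | 01→T | 111→P | 00→Z | 10→R | 11000→Y
Decoded message: PRTPZRY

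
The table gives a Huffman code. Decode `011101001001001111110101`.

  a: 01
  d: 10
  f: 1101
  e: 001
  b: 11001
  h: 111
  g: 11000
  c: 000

afeeehfa

Read left to right; each codeword is recognised as soon as it completes (prefix code):
  01→a | 1101→f | 001→e | 001→e | 001→e | 111→h | 1101→f | 01→a
Decoded message: afeeehfa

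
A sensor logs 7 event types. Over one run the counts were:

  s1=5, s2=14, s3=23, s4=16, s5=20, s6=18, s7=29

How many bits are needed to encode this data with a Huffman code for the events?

342

Build the Huffman tree bottom-up:
s1(5) + s2(14) → 19
s4(16) + s6(18) → 34
19 + s5(20) → 39
s3(23) + s7(29) → 52
34 + 39 → 73
52 + 73 → 125
The encoded length is the sum of every internal node's weight: 19 + 34 + 39 + 52 + 73 + 125 = 342 bits.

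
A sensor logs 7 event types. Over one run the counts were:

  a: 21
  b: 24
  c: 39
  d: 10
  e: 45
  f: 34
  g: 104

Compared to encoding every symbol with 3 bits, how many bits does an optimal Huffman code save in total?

122

Fixed-length: 3 bits × 277 symbols = 831 bits.
Huffman merges:
d(10) + a(21) → 31
b(24) + 31 → 55
f(34) + c(39) → 73
e(45) + 55 → 100
73 + 100 → 173
g(104) + 173 → 277
Huffman total = 31 + 55 + 73 + 100 + 173 + 277 = 709 bits.
Saving = 831 − 709 = 122 bits.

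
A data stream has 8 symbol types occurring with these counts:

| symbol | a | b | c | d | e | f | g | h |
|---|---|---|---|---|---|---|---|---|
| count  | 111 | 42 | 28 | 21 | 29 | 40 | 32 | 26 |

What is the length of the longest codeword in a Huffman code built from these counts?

Merge the two lowest-weight nodes at each step:
d(21) + h(26) → 47
c(28) + e(29) → 57
g(32) + f(40) → 72
b(42) + 47 → 89
57 + 72 → 129
89 + a(111) → 200
129 + 200 → 329
The first pair merged (d, h) ends up deepest, at depth 4.

4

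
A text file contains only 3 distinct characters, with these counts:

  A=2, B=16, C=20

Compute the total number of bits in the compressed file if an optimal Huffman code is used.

56

Build the Huffman tree bottom-up:
merge A(2) and B(16): 18
merge 18 and C(20): 38
The encoded length is the sum of every internal node's weight: 18 + 38 = 56 bits.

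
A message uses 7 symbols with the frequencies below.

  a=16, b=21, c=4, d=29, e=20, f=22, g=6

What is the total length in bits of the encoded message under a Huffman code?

313

Merge the two smallest weights repeatedly:
c(4) + g(6) → 10
10 + a(16) → 26
e(20) + b(21) → 41
f(22) + 26 → 48
d(29) + 41 → 70
48 + 70 → 118
Each symbol's bit-cost is frequency × depth; summing gives 313 bits (equivalently 10 + 26 + 41 + 48 + 70 + 118).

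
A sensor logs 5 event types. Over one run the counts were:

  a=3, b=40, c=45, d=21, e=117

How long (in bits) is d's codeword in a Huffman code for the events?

4

Repeatedly merge the two smallest:
combine a(3), d(21) → 24
combine 24, b(40) → 64
combine c(45), 64 → 109
combine 109, e(117) → 226
d's leaf is at depth 4, giving a 4-bit codeword.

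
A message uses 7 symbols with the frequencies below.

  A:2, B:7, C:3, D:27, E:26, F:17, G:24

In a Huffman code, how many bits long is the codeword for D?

Repeatedly merge the two smallest:
merge A(2) and C(3): 5
merge 5 and B(7): 12
merge 12 and F(17): 29
merge G(24) and E(26): 50
merge D(27) and 29: 56
merge 50 and 56: 106
The subtree containing D is merged 2 times, so code length = 2.

2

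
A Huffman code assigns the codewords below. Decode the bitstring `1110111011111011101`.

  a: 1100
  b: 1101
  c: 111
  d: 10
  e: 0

Read left to right; each codeword is recognised as soon as it completes (prefix code):
  111→c | 0→e | 111→c | 0→e | 111→c | 1101→b | 1101→b
Decoded message: cececbb

cececbb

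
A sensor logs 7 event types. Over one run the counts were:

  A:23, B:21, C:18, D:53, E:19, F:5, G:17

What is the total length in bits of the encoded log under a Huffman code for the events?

Merge the two smallest weights repeatedly:
F(5) + G(17) → 22
C(18) + E(19) → 37
B(21) + 22 → 43
A(23) + 37 → 60
43 + D(53) → 96
60 + 96 → 156
The encoded length is the sum of every internal node's weight: 22 + 37 + 43 + 60 + 96 + 156 = 414 bits.

414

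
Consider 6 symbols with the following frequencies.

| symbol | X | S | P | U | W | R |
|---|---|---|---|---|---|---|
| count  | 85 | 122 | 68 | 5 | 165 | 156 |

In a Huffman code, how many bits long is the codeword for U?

Build the tree from the bottom:
merge U(5) and P(68): 73
merge 73 and X(85): 158
merge S(122) and R(156): 278
merge 158 and W(165): 323
merge 278 and 323: 601
U sits 4 levels below the root, so its codeword is 4 bits.

4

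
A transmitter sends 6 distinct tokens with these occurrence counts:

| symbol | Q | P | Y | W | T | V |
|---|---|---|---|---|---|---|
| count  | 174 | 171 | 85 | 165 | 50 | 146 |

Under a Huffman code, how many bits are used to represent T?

Huffman merges, smallest pair first:
T(50) + Y(85) → 135
135 + V(146) → 281
W(165) + P(171) → 336
Q(174) + 281 → 455
336 + 455 → 791
The subtree containing T is merged 4 times, so code length = 4.

4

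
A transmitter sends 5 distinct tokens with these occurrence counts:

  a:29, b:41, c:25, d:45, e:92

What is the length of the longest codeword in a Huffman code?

3

Merge the two lowest-weight nodes at each step:
combine c(25), a(29) → 54
combine b(41), d(45) → 86
combine 54, 86 → 140
combine e(92), 140 → 232
The rarest symbols sit at the bottom; the longest codeword is 3 bits.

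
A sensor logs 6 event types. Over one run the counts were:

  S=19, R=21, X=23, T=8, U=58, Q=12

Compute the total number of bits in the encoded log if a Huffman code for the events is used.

Build the Huffman tree bottom-up:
T(8) + Q(12) → 20
S(19) + 20 → 39
R(21) + X(23) → 44
39 + 44 → 83
U(58) + 83 → 141
Each symbol's bit-cost is frequency × depth; summing gives 327 bits (equivalently 20 + 39 + 44 + 83 + 141).

327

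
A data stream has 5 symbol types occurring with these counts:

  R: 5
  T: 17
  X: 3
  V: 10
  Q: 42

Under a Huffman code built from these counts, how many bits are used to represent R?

Huffman merges, smallest pair first:
X(3) + R(5) → 8
8 + V(10) → 18
T(17) + 18 → 35
35 + Q(42) → 77
R sits 4 levels below the root, so its codeword is 4 bits.

4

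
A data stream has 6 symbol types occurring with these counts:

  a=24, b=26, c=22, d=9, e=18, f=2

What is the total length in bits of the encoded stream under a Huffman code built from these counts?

Build the Huffman tree bottom-up:
merge f(2) and d(9): 11
merge 11 and e(18): 29
merge c(22) and a(24): 46
merge b(26) and 29: 55
merge 46 and 55: 101
Each symbol's bit-cost is frequency × depth; summing gives 242 bits (equivalently 11 + 29 + 46 + 55 + 101).

242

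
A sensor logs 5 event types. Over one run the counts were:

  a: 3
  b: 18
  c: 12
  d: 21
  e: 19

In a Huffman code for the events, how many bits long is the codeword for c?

Huffman merges, smallest pair first:
a(3) + c(12) → 15
15 + b(18) → 33
e(19) + d(21) → 40
33 + 40 → 73
The subtree containing c is merged 3 times, so code length = 3.

3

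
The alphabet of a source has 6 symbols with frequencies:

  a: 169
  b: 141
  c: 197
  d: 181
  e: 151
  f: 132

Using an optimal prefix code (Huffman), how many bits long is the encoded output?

2535

Greedily combine the two least-frequent nodes:
combine f(132), b(141) → 273
combine e(151), a(169) → 320
combine d(181), c(197) → 378
combine 273, 320 → 593
combine 378, 593 → 971
The encoded length is the sum of every internal node's weight: 273 + 320 + 378 + 593 + 971 = 2535 bits.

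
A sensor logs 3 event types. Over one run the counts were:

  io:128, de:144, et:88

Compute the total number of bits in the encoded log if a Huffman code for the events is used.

Greedily combine the two least-frequent nodes:
combine et(88), io(128) → 216
combine de(144), 216 → 360
Each symbol's bit-cost is frequency × depth; summing gives 576 bits (equivalently 216 + 360).

576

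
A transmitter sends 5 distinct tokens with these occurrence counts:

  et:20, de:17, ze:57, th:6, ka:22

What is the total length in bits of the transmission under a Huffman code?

Greedily combine the two least-frequent nodes:
merge th(6) and de(17): 23
merge et(20) and ka(22): 42
merge 23 and 42: 65
merge ze(57) and 65: 122
The encoded length is the sum of every internal node's weight: 23 + 42 + 65 + 122 = 252 bits.

252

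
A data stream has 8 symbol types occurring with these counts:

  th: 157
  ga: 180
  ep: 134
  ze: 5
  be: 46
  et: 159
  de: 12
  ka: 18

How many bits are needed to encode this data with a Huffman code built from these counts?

Build the Huffman tree bottom-up:
merge ze(5) and de(12): 17
merge 17 and ka(18): 35
merge 35 and be(46): 81
merge 81 and ep(134): 215
merge th(157) and et(159): 316
merge ga(180) and 215: 395
merge 316 and 395: 711
The encoded length is the sum of every internal node's weight: 17 + 35 + 81 + 215 + 316 + 395 + 711 = 1770 bits.

1770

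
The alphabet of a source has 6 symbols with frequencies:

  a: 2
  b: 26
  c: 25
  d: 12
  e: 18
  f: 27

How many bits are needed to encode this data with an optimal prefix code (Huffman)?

266

Build the Huffman tree bottom-up:
a(2) + d(12) → 14
14 + e(18) → 32
c(25) + b(26) → 51
f(27) + 32 → 59
51 + 59 → 110
The encoded length is the sum of every internal node's weight: 14 + 32 + 51 + 59 + 110 = 266 bits.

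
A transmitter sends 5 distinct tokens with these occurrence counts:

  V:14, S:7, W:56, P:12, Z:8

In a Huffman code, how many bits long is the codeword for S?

Repeatedly merge the two smallest:
S(7) + Z(8) → 15
P(12) + V(14) → 26
15 + 26 → 41
41 + W(56) → 97
S sits 3 levels below the root, so its codeword is 3 bits.

3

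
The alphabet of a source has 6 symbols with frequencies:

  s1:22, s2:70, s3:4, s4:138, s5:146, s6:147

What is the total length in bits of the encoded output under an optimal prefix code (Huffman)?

1176

Build the Huffman tree bottom-up:
merge s3(4) and s1(22): 26
merge 26 and s2(70): 96
merge 96 and s4(138): 234
merge s5(146) and s6(147): 293
merge 234 and 293: 527
Total encoded bits = sum of merged weights = 26 + 96 + 234 + 293 + 527 = 1176.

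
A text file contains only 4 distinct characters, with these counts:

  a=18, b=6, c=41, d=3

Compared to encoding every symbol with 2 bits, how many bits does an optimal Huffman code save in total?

32

Fixed-length: 2 bits × 68 symbols = 136 bits.
Huffman merges:
combine d(3), b(6) → 9
combine 9, a(18) → 27
combine 27, c(41) → 68
Huffman total = 9 + 27 + 68 = 104 bits.
Saving = 136 − 104 = 32 bits.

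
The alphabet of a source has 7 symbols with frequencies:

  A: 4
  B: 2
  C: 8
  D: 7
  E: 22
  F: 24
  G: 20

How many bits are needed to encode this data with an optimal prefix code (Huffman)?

Merge the two smallest weights repeatedly:
B(2) + A(4) → 6
6 + D(7) → 13
C(8) + 13 → 21
G(20) + 21 → 41
E(22) + F(24) → 46
41 + 46 → 87
Total encoded bits = sum of merged weights = 6 + 13 + 21 + 41 + 46 + 87 = 214.

214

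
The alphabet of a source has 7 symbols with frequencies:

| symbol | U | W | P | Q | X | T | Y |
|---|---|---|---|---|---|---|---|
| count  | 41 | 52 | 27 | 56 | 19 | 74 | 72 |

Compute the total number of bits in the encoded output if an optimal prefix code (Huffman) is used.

923

Greedily combine the two least-frequent nodes:
X(19) + P(27) → 46
U(41) + 46 → 87
W(52) + Q(56) → 108
Y(72) + T(74) → 146
87 + 108 → 195
146 + 195 → 341
Each symbol's bit-cost is frequency × depth; summing gives 923 bits (equivalently 46 + 87 + 108 + 146 + 195 + 341).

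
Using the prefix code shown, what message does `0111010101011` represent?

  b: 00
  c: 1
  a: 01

Read left to right; each codeword is recognised as soon as it completes (prefix code):
  01→a | 1→c | 1→c | 01→a | 01→a | 01→a | 01→a | 1→c
Decoded message: accaaaac

accaaaac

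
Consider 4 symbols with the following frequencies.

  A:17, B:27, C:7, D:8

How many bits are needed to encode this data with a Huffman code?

Merge the two smallest weights repeatedly:
C(7) + D(8) → 15
15 + A(17) → 32
B(27) + 32 → 59
Each symbol's bit-cost is frequency × depth; summing gives 106 bits (equivalently 15 + 32 + 59).

106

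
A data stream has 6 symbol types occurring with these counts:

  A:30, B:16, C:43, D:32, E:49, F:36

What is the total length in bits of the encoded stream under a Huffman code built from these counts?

Greedily combine the two least-frequent nodes:
B(16) + A(30) → 46
D(32) + F(36) → 68
C(43) + 46 → 89
E(49) + 68 → 117
89 + 117 → 206
The encoded length is the sum of every internal node's weight: 46 + 68 + 89 + 117 + 206 = 526 bits.

526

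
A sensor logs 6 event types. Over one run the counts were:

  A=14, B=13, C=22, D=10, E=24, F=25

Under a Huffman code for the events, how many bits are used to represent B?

3

Repeatedly merge the two smallest:
D(10) + B(13) → 23
A(14) + C(22) → 36
23 + E(24) → 47
F(25) + 36 → 61
47 + 61 → 108
B's leaf is at depth 3, giving a 3-bit codeword.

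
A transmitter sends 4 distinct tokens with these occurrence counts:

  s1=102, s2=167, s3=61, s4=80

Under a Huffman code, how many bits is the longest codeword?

Merge the two lowest-weight nodes at each step:
combine s3(61), s4(80) → 141
combine s1(102), 141 → 243
combine s2(167), 243 → 410
The first pair merged (s3, s4) ends up deepest, at depth 3.

3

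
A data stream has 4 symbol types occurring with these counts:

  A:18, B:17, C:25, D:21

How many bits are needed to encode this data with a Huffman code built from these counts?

162

Merge the two smallest weights repeatedly:
merge B(17) and A(18): 35
merge D(21) and C(25): 46
merge 35 and 46: 81
Total encoded bits = sum of merged weights = 35 + 46 + 81 = 162.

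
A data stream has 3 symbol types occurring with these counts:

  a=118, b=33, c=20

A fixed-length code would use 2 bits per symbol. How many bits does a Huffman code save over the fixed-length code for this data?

Fixed-length: 2 bits × 171 symbols = 342 bits.
Huffman merges:
combine c(20), b(33) → 53
combine 53, a(118) → 171
Huffman total = 53 + 171 = 224 bits.
Saving = 342 − 224 = 118 bits.

118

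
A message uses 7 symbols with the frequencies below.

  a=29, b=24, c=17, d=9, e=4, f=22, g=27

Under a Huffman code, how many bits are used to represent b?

3

Huffman merges, smallest pair first:
e(4) + d(9) → 13
13 + c(17) → 30
f(22) + b(24) → 46
g(27) + a(29) → 56
30 + 46 → 76
56 + 76 → 132
b's leaf is at depth 3, giving a 3-bit codeword.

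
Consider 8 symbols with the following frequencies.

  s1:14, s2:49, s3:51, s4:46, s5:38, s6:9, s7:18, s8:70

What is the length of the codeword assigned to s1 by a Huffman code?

5

Build the tree from the bottom:
s6(9) + s1(14) → 23
s7(18) + 23 → 41
s5(38) + 41 → 79
s4(46) + s2(49) → 95
s3(51) + s8(70) → 121
79 + 95 → 174
121 + 174 → 295
The subtree containing s1 is merged 5 times, so code length = 5.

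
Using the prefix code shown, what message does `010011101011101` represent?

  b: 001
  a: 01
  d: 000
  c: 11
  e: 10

abcaaca

Read left to right; each codeword is recognised as soon as it completes (prefix code):
  01→a | 001→b | 11→c | 01→a | 01→a | 11→c | 01→a
Decoded message: abcaaca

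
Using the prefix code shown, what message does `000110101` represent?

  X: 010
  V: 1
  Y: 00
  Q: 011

YQXV

Read left to right; each codeword is recognised as soon as it completes (prefix code):
  00→Y | 011→Q | 010→X | 1→V
Decoded message: YQXV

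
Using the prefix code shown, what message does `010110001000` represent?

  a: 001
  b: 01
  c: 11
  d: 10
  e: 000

Read left to right; each codeword is recognised as soon as it completes (prefix code):
  01→b | 01→b | 10→d | 001→a | 000→e
Decoded message: bbdae

bbdae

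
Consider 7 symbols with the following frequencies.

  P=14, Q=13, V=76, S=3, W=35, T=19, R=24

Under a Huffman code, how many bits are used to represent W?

Repeatedly merge the two smallest:
combine S(3), Q(13) → 16
combine P(14), 16 → 30
combine T(19), R(24) → 43
combine 30, W(35) → 65
combine 43, 65 → 108
combine V(76), 108 → 184
W's leaf is at depth 3, giving a 3-bit codeword.

3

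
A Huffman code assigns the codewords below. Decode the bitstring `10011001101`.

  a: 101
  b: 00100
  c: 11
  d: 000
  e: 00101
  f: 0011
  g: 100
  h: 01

Read left to right; each codeword is recognised as soon as it completes (prefix code):
  100→g | 11→c | 0011→f | 01→h
Decoded message: gcfh

gcfh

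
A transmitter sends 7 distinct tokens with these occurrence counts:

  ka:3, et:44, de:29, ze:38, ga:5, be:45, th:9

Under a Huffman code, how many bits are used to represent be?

2

Build the tree from the bottom:
combine ka(3), ga(5) → 8
combine 8, th(9) → 17
combine 17, de(29) → 46
combine ze(38), et(44) → 82
combine be(45), 46 → 91
combine 82, 91 → 173
The subtree containing be is merged 2 times, so code length = 2.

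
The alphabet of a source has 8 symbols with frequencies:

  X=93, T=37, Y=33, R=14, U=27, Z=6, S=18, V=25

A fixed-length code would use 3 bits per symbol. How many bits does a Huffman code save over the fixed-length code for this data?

76

Fixed-length: 3 bits × 253 symbols = 759 bits.
Huffman merges:
merge Z(6) and R(14): 20
merge S(18) and 20: 38
merge V(25) and U(27): 52
merge Y(33) and T(37): 70
merge 38 and 52: 90
merge 70 and 90: 160
merge X(93) and 160: 253
Huffman total = 20 + 38 + 52 + 70 + 90 + 160 + 253 = 683 bits.
Saving = 759 − 683 = 76 bits.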